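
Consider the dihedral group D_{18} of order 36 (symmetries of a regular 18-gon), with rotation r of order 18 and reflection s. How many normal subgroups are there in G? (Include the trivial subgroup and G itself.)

G has 45 subgroups. Checking conjugation-invariance by order — order 1: 1/1 normal; order 2: 1/19 normal; order 3: 1/1 normal; order 4: 0/9 normal; order 6: 1/7 normal; order 9: 1/1 normal; order 12: 0/3 normal; order 18: 3/3 normal; order 36: 1/1 normal.
Total normal subgroups: 9.

9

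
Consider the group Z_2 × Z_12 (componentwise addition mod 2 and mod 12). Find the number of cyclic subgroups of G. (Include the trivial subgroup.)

12

Each element a generates a cyclic subgroup ⟨a⟩; distinct elements may generate the same one (a cyclic group of order d has φ(d) generators).
Cyclic subgroups by order — order 1: 1; order 2: 3; order 3: 1; order 4: 2; order 6: 3; order 12: 2.
Total: 12.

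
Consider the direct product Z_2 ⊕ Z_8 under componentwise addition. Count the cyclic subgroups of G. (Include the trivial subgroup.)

Each element a generates a cyclic subgroup ⟨a⟩; distinct elements may generate the same one (a cyclic group of order d has φ(d) generators).
Cyclic subgroups by order — order 1: 1; order 2: 3; order 4: 2; order 8: 2.
Total: 8.

8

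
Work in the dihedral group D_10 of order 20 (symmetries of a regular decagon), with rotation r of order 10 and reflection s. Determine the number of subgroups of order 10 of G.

|G| = 20 and 10 | 20, so subgroups of order 10 are possible by Lagrange.
The subgroups of order 10 are: {e, r, r^2, r^3, r^4, r^5, r^6, r^7, r^8, r^9}; {e, r^2, r^4, r^6, r^8, s, r^2s, r^4s, r^6s, r^8s}; {e, r^2, r^4, r^6, r^8, rs, r^3s, r^5s, r^7s, r^9s}.
So G has 3 subgroups of order 10.

3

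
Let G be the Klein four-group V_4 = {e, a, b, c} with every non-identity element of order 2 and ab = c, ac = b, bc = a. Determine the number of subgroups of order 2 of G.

3

|G| = 4 and 2 | 4, so subgroups of order 2 are possible by Lagrange.
The subgroups of order 2 are: {e, a}; {e, b}; {e, c}.
So G has 3 subgroups of order 2.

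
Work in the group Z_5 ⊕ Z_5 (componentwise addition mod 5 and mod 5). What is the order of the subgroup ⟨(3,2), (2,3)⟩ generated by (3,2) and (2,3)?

5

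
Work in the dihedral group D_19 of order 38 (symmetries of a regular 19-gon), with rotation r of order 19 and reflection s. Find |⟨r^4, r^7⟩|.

19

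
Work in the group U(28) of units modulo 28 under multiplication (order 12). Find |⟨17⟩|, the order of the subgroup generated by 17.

6

Compute successive powers of 17 mod 28: 17, 9, 13, 25, 5, 1; 17^6 ≡ 1 (mod 28).
So |⟨17⟩| = 6.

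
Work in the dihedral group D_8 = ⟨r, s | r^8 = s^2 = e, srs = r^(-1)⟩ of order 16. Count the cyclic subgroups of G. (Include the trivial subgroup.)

12

Each element a generates a cyclic subgroup ⟨a⟩; distinct elements may generate the same one (a cyclic group of order d has φ(d) generators).
Cyclic subgroups by order — order 1: 1; order 2: 9; order 4: 1; order 8: 1.
Total: 12.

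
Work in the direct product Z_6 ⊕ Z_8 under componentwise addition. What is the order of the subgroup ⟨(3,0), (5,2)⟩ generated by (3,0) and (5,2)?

|⟨(3,0)⟩| = 2 and |⟨(5,2)⟩| = 12, so |H| is a multiple of lcm(2, 12) = 12 and divides |G| = 48.
Closing under the operation: H = {(0,0), (0,2), (0,4), (0,6), (1,0), (1,2), (1,4), (1,6), (2,0), (2,2), (2,4), (2,6), (3,0), (3,2), (3,4), (3,6), (4,0), (4,2), (4,4), (4,6), (5,0), (5,2), (5,4), (5,6)}, so |H| = 24.

24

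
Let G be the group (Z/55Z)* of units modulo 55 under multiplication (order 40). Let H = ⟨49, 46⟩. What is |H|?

20

|⟨49⟩| = 10 and |⟨46⟩| = 10, so |H| is a multiple of lcm(10, 10) = 10 and divides |G| = 40.
Closing under the operation: H = {1, 4, 6, 9, 14, 16, 19, 21, 24, 26, 29, 31, 34, 36, 39, 41, 46, 49, 51, 54}, so |H| = 20.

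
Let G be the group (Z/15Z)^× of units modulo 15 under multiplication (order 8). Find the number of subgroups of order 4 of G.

|G| = 8 and 4 | 8, so subgroups of order 4 are possible by Lagrange.
The subgroups of order 4 are: {1, 4, 11, 14}; {1, 4, 7, 13}; {1, 2, 4, 8}.
So G has 3 subgroups of order 4.

3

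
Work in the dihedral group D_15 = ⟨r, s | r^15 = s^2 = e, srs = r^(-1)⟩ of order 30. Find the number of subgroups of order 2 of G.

15

|G| = 30 and 2 | 30, so subgroups of order 2 are possible by Lagrange.
The subgroups of order 2 are: {e, r^10s}; {e, r^11s}; {e, r^12s}; {e, r^13s}; … (15 in all).
So G has 15 subgroups of order 2.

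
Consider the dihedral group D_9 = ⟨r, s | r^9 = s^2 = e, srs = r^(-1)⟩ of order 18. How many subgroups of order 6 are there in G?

|G| = 18 and 6 | 18, so subgroups of order 6 are possible by Lagrange.
The subgroups of order 6 are: {e, r^3, r^6, r^2s, r^5s, r^8s}; {e, r^3, r^6, s, r^3s, r^6s}; {e, r^3, r^6, rs, r^4s, r^7s}.
So G has 3 subgroups of order 6.

3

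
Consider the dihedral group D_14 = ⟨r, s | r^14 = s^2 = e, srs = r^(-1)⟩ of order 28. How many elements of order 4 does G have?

No element of G has order 4 (even though 4 | 28).

0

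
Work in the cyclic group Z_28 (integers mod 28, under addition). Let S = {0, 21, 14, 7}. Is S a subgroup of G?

|S| = 4 divides |G| = 28, consistent with Lagrange.
S contains the identity, every element's inverse is in S, and S is closed under +: it is a subgroup.
In fact S = ⟨21⟩.

Yes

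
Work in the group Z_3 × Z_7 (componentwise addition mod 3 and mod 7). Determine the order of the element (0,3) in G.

7

The order of (0,3) in Z_3 × Z_7 is lcm(ord(0) in Z_3, ord(3) in Z_7).
ord(0) = 1 and ord(3) = 7, so |⟨(0,3)⟩| = lcm(1, 7) = 7.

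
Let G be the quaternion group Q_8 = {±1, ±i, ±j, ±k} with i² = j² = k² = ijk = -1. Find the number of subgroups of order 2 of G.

1

|G| = 8 and 2 | 8, so subgroups of order 2 are possible by Lagrange.
The subgroups of order 2 are: {1, -1}.
So G has 1 subgroup of order 2.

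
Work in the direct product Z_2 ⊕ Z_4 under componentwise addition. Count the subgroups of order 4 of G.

|G| = 8 and 4 | 8, so subgroups of order 4 are possible by Lagrange.
The subgroups of order 4 are: {(0,0), (0,1), (0,2), (0,3)}; {(0,0), (0,2), (1,0), (1,2)}; {(0,0), (0,2), (1,1), (1,3)}.
So G has 3 subgroups of order 4.

3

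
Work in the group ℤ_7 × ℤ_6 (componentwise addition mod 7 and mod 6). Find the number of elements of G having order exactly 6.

An element (a,b) has order lcm(ord(a), ord(b)); count pairs with lcm equal to 6.
Enumerating gives 2 such elements.

2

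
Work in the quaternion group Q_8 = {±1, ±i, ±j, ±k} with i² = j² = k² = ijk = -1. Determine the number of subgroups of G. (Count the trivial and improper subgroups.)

|G| = 8, so by Lagrange every subgroup order divides 8. Divisors: 1, 2, 4, 8.
Subgroups by order — order 1: 1; order 2: 1; order 4: 3; order 8: 1.
Total: 1 + 1 + 3 + 1 = 6.

6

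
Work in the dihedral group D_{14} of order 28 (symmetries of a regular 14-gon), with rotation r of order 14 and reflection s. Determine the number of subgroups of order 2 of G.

15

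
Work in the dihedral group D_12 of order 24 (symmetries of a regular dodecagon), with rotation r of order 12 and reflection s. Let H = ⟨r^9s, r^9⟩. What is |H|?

8

|⟨r^9s⟩| = 2 and |⟨r^9⟩| = 4, so |H| is a multiple of lcm(2, 4) = 4 and divides |G| = 24.
Closing under the operation: H = {e, r^3, r^6, r^9, s, r^3s, r^6s, r^9s}, so |H| = 8.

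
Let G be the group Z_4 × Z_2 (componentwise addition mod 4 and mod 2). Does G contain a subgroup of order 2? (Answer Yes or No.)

2 | 8. A subgroup of order 2 is {(0,0), (0,1)}.

Yes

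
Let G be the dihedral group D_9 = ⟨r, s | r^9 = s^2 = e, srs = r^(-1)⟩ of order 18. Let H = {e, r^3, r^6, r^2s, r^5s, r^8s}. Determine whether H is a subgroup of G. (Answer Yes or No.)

|H| = 6 divides |G| = 18, consistent with Lagrange.
H contains the identity, every element's inverse is in H, and H is closed under ·: it is a subgroup.

Yes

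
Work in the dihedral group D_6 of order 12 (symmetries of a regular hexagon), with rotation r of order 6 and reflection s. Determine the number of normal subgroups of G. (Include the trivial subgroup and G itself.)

7

G has 16 subgroups. Checking conjugation-invariance by order — order 1: 1/1 normal; order 2: 1/7 normal; order 3: 1/1 normal; order 4: 0/3 normal; order 6: 3/3 normal; order 12: 1/1 normal.
Total normal subgroups: 7.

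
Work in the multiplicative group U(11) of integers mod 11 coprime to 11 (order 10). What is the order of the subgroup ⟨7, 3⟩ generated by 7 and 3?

|⟨7⟩| = 10 and |⟨3⟩| = 5, so |H| is a multiple of lcm(10, 5) = 10 and divides |G| = 10.
Closing {7, 3} under the group operation gives all of G, so |H| = 10.

10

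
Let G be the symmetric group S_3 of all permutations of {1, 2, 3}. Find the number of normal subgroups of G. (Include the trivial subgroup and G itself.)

3

G has 6 subgroups. Checking conjugation-invariance by order — order 1: 1/1 normal; order 2: 0/3 normal; order 3: 1/1 normal; order 6: 1/1 normal.
Total normal subgroups: 3.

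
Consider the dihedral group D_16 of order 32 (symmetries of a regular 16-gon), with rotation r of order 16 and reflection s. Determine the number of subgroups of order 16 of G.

|G| = 32 and 16 | 32, so subgroups of order 16 are possible by Lagrange.
The subgroups of order 16 are: {e, r, r^2, r^3, r^4, r^5, r^6, r^7, r^8, r^9, r^10, r^11, r^12, r^13, r^14, r^15}; {e, r^2, r^4, r^6, r^8, r^10, r^12, r^14, s, r^2s, r^4s, r^6s, r^8s, r^10s, r^12s, r^14s}; {e, r^2, r^4, r^6, r^8, r^10, r^12, r^14, rs, r^3s, r^5s, r^7s, r^9s, r^11s, r^13s, r^15s}.
So G has 3 subgroups of order 16.

3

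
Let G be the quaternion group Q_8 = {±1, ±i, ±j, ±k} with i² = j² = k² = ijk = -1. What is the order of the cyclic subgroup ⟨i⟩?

4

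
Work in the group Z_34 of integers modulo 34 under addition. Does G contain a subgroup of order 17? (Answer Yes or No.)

Yes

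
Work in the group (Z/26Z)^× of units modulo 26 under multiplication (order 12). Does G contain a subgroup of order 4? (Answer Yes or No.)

Yes

4 | 12. A subgroup of order 4 is {1, 5, 21, 25}.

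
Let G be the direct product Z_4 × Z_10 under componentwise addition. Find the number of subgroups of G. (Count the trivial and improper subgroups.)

|G| = 40, so by Lagrange every subgroup order divides 40. Divisors: 1, 2, 4, 5, 8, 10, 20, 40.
Subgroups by order — order 1: 1; order 2: 3; order 4: 3; order 5: 1; order 8: 1; order 10: 3; order 20: 3; order 40: 1.
Total: 1 + 3 + 3 + 1 + 1 + 3 + 3 + 1 = 16.

16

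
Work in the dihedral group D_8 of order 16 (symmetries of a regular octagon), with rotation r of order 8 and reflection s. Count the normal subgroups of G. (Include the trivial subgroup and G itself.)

7

G has 19 subgroups. Checking conjugation-invariance by order — order 1: 1/1 normal; order 2: 1/9 normal; order 4: 1/5 normal; order 8: 3/3 normal; order 16: 1/1 normal.
Total normal subgroups: 7.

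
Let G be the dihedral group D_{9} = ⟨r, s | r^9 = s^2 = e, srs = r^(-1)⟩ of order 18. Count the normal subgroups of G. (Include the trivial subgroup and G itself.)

4

G has 16 subgroups. Checking conjugation-invariance by order — order 1: 1/1 normal; order 2: 0/9 normal; order 3: 1/1 normal; order 6: 0/3 normal; order 9: 1/1 normal; order 18: 1/1 normal.
Total normal subgroups: 4.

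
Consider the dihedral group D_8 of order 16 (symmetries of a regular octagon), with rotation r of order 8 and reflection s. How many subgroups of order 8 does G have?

|G| = 16 and 8 | 16, so subgroups of order 8 are possible by Lagrange.
The subgroups of order 8 are: {e, r, r^2, r^3, r^4, r^5, r^6, r^7}; {e, r^2, r^4, r^6, s, r^2s, r^4s, r^6s}; {e, r^2, r^4, r^6, rs, r^3s, r^5s, r^7s}.
So G has 3 subgroups of order 8.

3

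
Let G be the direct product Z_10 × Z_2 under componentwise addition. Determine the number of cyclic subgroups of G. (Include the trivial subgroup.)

8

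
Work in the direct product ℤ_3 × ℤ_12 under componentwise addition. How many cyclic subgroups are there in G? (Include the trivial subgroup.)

15

Group the elements of G by the cyclic subgroup they generate; each cyclic subgroup of order d accounts for φ(d) elements.
Cyclic subgroups by order — order 1: 1; order 2: 1; order 3: 4; order 4: 1; order 6: 4; order 12: 4.
Total: 15.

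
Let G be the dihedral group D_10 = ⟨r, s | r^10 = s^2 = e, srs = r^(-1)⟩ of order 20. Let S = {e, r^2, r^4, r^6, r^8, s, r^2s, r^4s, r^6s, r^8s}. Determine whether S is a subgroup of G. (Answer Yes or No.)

|S| = 10 divides |G| = 20, consistent with Lagrange.
S contains the identity, every element's inverse is in S, and S is closed under ·: it is a subgroup.

Yes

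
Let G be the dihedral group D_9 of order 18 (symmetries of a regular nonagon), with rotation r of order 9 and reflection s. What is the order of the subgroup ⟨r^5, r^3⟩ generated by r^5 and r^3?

|⟨r^5⟩| = 9 and |⟨r^3⟩| = 3, so |H| is a multiple of lcm(9, 3) = 9 and divides |G| = 18.
Closing under the operation: H = {e, r, r^2, r^3, r^4, r^5, r^6, r^7, r^8}, so |H| = 9.

9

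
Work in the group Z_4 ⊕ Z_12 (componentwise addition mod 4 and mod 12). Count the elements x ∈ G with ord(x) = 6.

6

An element (a,b) has order lcm(ord(a), ord(b)); count pairs with lcm equal to 6.
Enumerating gives 6 such elements.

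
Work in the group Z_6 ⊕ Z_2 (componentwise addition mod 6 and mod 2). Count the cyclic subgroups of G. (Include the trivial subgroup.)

8

Group the elements of G by the cyclic subgroup they generate; each cyclic subgroup of order d accounts for φ(d) elements.
Cyclic subgroups by order — order 1: 1; order 2: 3; order 3: 1; order 6: 3.
Total: 8.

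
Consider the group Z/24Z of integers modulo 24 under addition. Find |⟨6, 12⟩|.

|⟨6⟩| = 4 and |⟨12⟩| = 2, so |H| is a multiple of lcm(4, 2) = 4 and divides |G| = 24.
Closing under the operation: H = {0, 6, 12, 18}, so |H| = 4.

4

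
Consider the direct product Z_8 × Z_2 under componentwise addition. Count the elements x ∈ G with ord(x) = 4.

An element (a,b) has order lcm(ord(a), ord(b)); count pairs with lcm equal to 4.
Enumerating gives 4 such elements.

4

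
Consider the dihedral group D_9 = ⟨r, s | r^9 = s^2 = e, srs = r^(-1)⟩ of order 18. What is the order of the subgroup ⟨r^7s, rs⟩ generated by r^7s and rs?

6

|⟨r^7s⟩| = 2 and |⟨rs⟩| = 2, so |H| is a multiple of lcm(2, 2) = 2 and divides |G| = 18.
Closing under the operation: H = {e, r^3, r^6, rs, r^4s, r^7s}, so |H| = 6.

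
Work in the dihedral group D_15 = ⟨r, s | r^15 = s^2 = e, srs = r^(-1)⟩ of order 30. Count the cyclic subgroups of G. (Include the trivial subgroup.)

Each element a generates a cyclic subgroup ⟨a⟩; distinct elements may generate the same one (a cyclic group of order d has φ(d) generators).
Cyclic subgroups by order — order 1: 1; order 2: 15; order 3: 1; order 5: 1; order 15: 1.
Total: 19.

19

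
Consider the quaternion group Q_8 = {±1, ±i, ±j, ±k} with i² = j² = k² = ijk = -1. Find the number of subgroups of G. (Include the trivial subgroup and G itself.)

6

|G| = 8, so by Lagrange every subgroup order divides 8. Divisors: 1, 2, 4, 8.
Subgroups by order — order 1: 1; order 2: 1; order 4: 3; order 8: 1.
Total: 1 + 1 + 3 + 1 = 6.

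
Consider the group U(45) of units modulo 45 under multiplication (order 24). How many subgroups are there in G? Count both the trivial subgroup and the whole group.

|G| = 24, so by Lagrange every subgroup order divides 24. Divisors: 1, 2, 3, 4, 6, 8, 12, 24.
Subgroups by order — order 1: 1; order 2: 3; order 3: 1; order 4: 3; order 6: 3; order 8: 1; order 12: 3; order 24: 1.
Total: 1 + 3 + 1 + 3 + 3 + 1 + 3 + 1 = 16.

16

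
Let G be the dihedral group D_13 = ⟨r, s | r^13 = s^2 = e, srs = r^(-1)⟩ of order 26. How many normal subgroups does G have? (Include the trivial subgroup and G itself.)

G has 16 subgroups. Checking conjugation-invariance by order — order 1: 1/1 normal; order 2: 0/13 normal; order 13: 1/1 normal; order 26: 1/1 normal.
Total normal subgroups: 3.

3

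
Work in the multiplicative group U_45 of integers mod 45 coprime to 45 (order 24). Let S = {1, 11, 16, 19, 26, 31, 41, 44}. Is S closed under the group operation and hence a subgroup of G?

Closure fails: 41 · 44 = 4 ∉ S. So S is not a subgroup.

No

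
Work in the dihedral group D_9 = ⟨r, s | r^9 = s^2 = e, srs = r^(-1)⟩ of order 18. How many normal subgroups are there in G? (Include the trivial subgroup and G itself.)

4

G has 16 subgroups. Checking conjugation-invariance by order — order 1: 1/1 normal; order 2: 0/9 normal; order 3: 1/1 normal; order 6: 0/3 normal; order 9: 1/1 normal; order 18: 1/1 normal.
Total normal subgroups: 4.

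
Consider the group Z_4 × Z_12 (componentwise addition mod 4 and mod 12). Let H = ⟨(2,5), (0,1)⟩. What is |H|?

24

|⟨(2,5)⟩| = 12 and |⟨(0,1)⟩| = 12, so |H| is a multiple of lcm(12, 12) = 12 and divides |G| = 48.
Closing under the operation: H = {(0,0), (0,1), (0,2), (0,3), (0,4), (0,5), (0,6), (0,7), (0,8), (0,9), (0,10), (0,11), (2,0), (2,1), (2,2), (2,3), (2,4), (2,5), (2,6), (2,7), (2,8), (2,9), (2,10), (2,11)}, so |H| = 24.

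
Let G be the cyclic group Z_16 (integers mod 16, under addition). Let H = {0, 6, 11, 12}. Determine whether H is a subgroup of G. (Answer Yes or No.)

11 ∈ H but its inverse 5 ∉ H, so H is not a subgroup.

No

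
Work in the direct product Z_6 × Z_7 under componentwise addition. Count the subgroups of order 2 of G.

1

|G| = 42 and 2 | 42, so subgroups of order 2 are possible by Lagrange.
The subgroups of order 2 are: {(0,0), (3,0)}.
So G has 1 subgroup of order 2.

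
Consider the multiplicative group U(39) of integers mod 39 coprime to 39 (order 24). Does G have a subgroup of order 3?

3 | 24. A subgroup of order 3 is {1, 16, 22}.

Yes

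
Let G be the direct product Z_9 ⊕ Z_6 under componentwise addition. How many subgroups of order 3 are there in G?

4

|G| = 54 and 3 | 54, so subgroups of order 3 are possible by Lagrange.
The subgroups of order 3 are: {(0,0), (0,2), (0,4)}; {(0,0), (3,0), (6,0)}; {(0,0), (3,2), (6,4)}; {(0,0), (3,4), (6,2)}.
So G has 4 subgroups of order 3.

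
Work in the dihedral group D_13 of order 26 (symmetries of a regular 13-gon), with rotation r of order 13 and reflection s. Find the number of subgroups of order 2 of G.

13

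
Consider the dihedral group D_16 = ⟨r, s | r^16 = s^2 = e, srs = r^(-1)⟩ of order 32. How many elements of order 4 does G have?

The elements of order 4 are: r^4, r^12.
That's 2.

2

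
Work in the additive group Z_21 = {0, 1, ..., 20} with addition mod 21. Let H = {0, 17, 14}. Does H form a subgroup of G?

17 ∈ H but its inverse 4 ∉ H, so H is not a subgroup.

No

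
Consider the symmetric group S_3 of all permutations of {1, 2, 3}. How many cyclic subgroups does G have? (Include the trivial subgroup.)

5

A cyclic subgroup of order d is generated by each of its φ(d) elements of order d, so the cyclic subgroups of order d number (#elements of order d)/φ(d).
Cyclic subgroups by order — order 1: 1; order 2: 3; order 3: 1.
Total: 5.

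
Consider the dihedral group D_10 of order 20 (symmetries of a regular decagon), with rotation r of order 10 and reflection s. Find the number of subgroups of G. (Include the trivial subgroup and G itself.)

|G| = 20, so by Lagrange every subgroup order divides 20. Divisors: 1, 2, 4, 5, 10, 20.
Subgroups by order — order 1: 1; order 2: 11; order 4: 5; order 5: 1; order 10: 3; order 20: 1.
Total: 1 + 11 + 5 + 1 + 3 + 1 = 22.

22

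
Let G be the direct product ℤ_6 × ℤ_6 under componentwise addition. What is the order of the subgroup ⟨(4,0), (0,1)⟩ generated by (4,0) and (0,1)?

|⟨(4,0)⟩| = 3 and |⟨(0,1)⟩| = 6, so |H| is a multiple of lcm(3, 6) = 6 and divides |G| = 36.
Closing under the operation: H = {(0,0), (0,1), (0,2), (0,3), (0,4), (0,5), (2,0), (2,1), (2,2), (2,3), (2,4), (2,5), (4,0), (4,1), (4,2), (4,3), (4,4), (4,5)}, so |H| = 18.

18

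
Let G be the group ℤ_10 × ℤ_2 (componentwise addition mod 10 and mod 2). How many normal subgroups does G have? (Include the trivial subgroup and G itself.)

G is abelian, so every subgroup is normal.
G has 10 subgroups in total, hence 10 normal subgroups.

10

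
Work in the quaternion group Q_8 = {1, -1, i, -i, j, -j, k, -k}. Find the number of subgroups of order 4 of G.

3

|G| = 8 and 4 | 8, so subgroups of order 4 are possible by Lagrange.
The subgroups of order 4 are: {1, -1, i, -i}; {1, -1, j, -j}; {1, -1, k, -k}.
So G has 3 subgroups of order 4.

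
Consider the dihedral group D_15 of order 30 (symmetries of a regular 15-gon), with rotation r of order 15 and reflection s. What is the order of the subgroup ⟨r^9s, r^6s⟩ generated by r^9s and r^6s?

10

|⟨r^9s⟩| = 2 and |⟨r^6s⟩| = 2, so |H| is a multiple of lcm(2, 2) = 2 and divides |G| = 30.
Closing under the operation: H = {e, r^3, r^6, r^9, r^12, s, r^3s, r^6s, r^9s, r^12s}, so |H| = 10.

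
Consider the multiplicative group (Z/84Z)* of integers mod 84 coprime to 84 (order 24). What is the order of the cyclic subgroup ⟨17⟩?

6

Compute successive powers of 17 mod 84: 17, 37, 41, 25, 5, 1; 17^6 ≡ 1 (mod 84).
So |⟨17⟩| = 6.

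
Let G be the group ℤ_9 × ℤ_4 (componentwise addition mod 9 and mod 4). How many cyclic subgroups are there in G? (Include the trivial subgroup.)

Group the elements of G by the cyclic subgroup they generate; each cyclic subgroup of order d accounts for φ(d) elements.
Cyclic subgroups by order — order 1: 1; order 2: 1; order 3: 1; order 4: 1; order 6: 1; order 9: 1; order 12: 1; order 18: 1; order 36: 1.
Total: 9.

9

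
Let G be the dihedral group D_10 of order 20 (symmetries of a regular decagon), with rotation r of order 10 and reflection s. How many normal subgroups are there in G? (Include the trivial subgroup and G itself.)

7

G has 22 subgroups. Checking conjugation-invariance by order — order 1: 1/1 normal; order 2: 1/11 normal; order 4: 0/5 normal; order 5: 1/1 normal; order 10: 3/3 normal; order 20: 1/1 normal.
Total normal subgroups: 7.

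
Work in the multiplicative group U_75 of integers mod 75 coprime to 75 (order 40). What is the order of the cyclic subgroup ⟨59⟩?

10

Compute successive powers of 59 mod 75: 59, 31, 29, 61, 74, 16, 44, 46, …; 59^10 ≡ 1 (mod 75).
So |⟨59⟩| = 10.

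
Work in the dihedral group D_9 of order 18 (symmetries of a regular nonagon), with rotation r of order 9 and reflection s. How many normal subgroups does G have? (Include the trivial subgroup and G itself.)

4

G has 16 subgroups. Checking conjugation-invariance by order — order 1: 1/1 normal; order 2: 0/9 normal; order 3: 1/1 normal; order 6: 0/3 normal; order 9: 1/1 normal; order 18: 1/1 normal.
Total normal subgroups: 4.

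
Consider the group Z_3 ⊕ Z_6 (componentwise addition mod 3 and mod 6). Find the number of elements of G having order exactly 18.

0

An element (a,b) has order lcm(ord(a), ord(b)); count pairs with lcm equal to 18.
Enumerating gives 0 such elements.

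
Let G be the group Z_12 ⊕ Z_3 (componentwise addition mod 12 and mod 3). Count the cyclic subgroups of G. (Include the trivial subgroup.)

15

Each element a generates a cyclic subgroup ⟨a⟩; distinct elements may generate the same one (a cyclic group of order d has φ(d) generators).
Cyclic subgroups by order — order 1: 1; order 2: 1; order 3: 4; order 4: 1; order 6: 4; order 12: 4.
Total: 15.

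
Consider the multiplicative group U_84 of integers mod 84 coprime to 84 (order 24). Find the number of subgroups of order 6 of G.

|G| = 24 and 6 | 24, so subgroups of order 6 are possible by Lagrange.
The subgroups of order 6 are: {1, 11, 23, 25, 37, 71}; {1, 13, 25, 37, 61, 73}; {1, 5, 17, 25, 37, 41}; {1, 19, 25, 31, 37, 55}; … (7 in all).
So G has 7 subgroups of order 6.

7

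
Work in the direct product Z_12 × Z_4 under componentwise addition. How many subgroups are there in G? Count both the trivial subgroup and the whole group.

|G| = 48, so by Lagrange every subgroup order divides 48. Divisors: 1, 2, 3, 4, 6, 8, 12, 16, 24, 48.
Subgroups by order — order 1: 1; order 2: 3; order 3: 1; order 4: 7; order 6: 3; order 8: 3; order 12: 7; order 16: 1; order 24: 3; order 48: 1.
Total: 1 + 3 + 1 + 7 + 3 + 3 + 7 + 1 + 3 + 1 = 30.

30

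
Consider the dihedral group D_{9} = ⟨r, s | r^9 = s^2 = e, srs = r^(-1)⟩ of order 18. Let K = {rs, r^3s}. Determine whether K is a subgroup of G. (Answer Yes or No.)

No

The identity e ∉ K, so K is not a subgroup.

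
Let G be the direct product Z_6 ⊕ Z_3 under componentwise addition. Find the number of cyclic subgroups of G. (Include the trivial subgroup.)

10

Group the elements of G by the cyclic subgroup they generate; each cyclic subgroup of order d accounts for φ(d) elements.
Cyclic subgroups by order — order 1: 1; order 2: 1; order 3: 4; order 6: 4.
Total: 10.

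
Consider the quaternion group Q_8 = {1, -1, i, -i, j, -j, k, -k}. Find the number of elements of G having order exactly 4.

6

The elements of order 4 are: i, -i, j, -j, k, -k.
That's 6.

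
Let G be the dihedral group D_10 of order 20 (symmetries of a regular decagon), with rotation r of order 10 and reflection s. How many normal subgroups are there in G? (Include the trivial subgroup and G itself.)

7

G has 22 subgroups. Checking conjugation-invariance by order — order 1: 1/1 normal; order 2: 1/11 normal; order 4: 0/5 normal; order 5: 1/1 normal; order 10: 3/3 normal; order 20: 1/1 normal.
Total normal subgroups: 7.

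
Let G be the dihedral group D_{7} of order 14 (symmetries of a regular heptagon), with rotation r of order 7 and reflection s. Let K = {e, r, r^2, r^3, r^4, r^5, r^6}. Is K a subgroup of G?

Yes

|K| = 7 divides |G| = 14, consistent with Lagrange.
K contains the identity, every element's inverse is in K, and K is closed under ·: it is a subgroup.
In fact K = ⟨r^4⟩.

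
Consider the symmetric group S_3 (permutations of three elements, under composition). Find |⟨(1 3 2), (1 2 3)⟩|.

3

|⟨(1 3 2)⟩| = 3 and |⟨(1 2 3)⟩| = 3, so |H| is a multiple of lcm(3, 3) = 3 and divides |G| = 6.
Closing under the operation: H = {e, (1 2 3), (1 3 2)}, so |H| = 3.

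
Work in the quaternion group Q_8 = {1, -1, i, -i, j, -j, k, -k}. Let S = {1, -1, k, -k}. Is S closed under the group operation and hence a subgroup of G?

|S| = 4 divides |G| = 8, consistent with Lagrange.
S contains the identity, every element's inverse is in S, and S is closed under ·: it is a subgroup.
In fact S = ⟨-k⟩.

Yes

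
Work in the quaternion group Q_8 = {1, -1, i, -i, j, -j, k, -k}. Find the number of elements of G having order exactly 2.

1

The elements of order 2 are: -1.
That's 1.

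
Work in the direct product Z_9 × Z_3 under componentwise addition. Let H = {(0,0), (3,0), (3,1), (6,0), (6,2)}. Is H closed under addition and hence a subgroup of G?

No

|H| = 5 does not divide |G| = 27, so by Lagrange H is not a subgroup.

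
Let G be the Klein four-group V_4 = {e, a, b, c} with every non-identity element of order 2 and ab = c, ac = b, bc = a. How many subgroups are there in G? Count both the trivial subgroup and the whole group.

|G| = 4, so by Lagrange every subgroup order divides 4. Divisors: 1, 2, 4.
Subgroups by order — order 1: 1; order 2: 3; order 4: 1.
Total: 1 + 3 + 1 = 5.

5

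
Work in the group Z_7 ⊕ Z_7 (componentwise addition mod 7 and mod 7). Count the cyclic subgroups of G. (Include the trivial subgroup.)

9

Group the elements of G by the cyclic subgroup they generate; each cyclic subgroup of order d accounts for φ(d) elements.
Cyclic subgroups by order — order 1: 1; order 7: 8.
Total: 9.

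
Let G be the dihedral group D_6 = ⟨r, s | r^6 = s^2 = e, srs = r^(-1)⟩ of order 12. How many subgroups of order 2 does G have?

7

|G| = 12 and 2 | 12, so subgroups of order 2 are possible by Lagrange.
The subgroups of order 2 are: {e, r^2s}; {e, r^3}; {e, r^3s}; {e, r^4s}; … (7 in all).
So G has 7 subgroups of order 2.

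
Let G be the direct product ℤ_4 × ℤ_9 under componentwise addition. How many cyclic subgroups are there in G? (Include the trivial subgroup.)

A cyclic subgroup of order d is generated by each of its φ(d) elements of order d, so the cyclic subgroups of order d number (#elements of order d)/φ(d).
Cyclic subgroups by order — order 1: 1; order 2: 1; order 3: 1; order 4: 1; order 6: 1; order 9: 1; order 12: 1; order 18: 1; order 36: 1.
Total: 9.

9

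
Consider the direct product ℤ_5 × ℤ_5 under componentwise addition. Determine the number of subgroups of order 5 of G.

6

|G| = 25 and 5 | 25, so subgroups of order 5 are possible by Lagrange.
The subgroups of order 5 are: {(0,0), (0,1), (0,2), (0,3), (0,4)}; {(0,0), (1,0), (2,0), (3,0), (4,0)}; {(0,0), (1,1), (2,2), (3,3), (4,4)}; {(0,0), (1,2), (2,4), (3,1), (4,3)}; … (6 in all).
So G has 6 subgroups of order 5.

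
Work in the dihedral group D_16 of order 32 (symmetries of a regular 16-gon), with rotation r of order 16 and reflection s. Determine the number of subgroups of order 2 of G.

|G| = 32 and 2 | 32, so subgroups of order 2 are possible by Lagrange.
The subgroups of order 2 are: {e, r^10s}; {e, r^11s}; {e, r^12s}; {e, r^13s}; … (17 in all).
So G has 17 subgroups of order 2.

17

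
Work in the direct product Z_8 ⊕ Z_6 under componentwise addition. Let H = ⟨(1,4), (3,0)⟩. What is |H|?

24

|⟨(1,4)⟩| = 24 and |⟨(3,0)⟩| = 8, so |H| is a multiple of lcm(24, 8) = 24 and divides |G| = 48.
Closing under the operation: H = {(0,0), (0,2), (0,4), (1,0), (1,2), (1,4), (2,0), (2,2), (2,4), (3,0), (3,2), (3,4), (4,0), (4,2), (4,4), (5,0), (5,2), (5,4), (6,0), (6,2), (6,4), (7,0), (7,2), (7,4)}, so |H| = 24.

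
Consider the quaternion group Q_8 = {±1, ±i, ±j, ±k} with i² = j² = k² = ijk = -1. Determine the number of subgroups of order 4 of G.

3

|G| = 8 and 4 | 8, so subgroups of order 4 are possible by Lagrange.
The subgroups of order 4 are: {1, -1, i, -i}; {1, -1, j, -j}; {1, -1, k, -k}.
So G has 3 subgroups of order 4.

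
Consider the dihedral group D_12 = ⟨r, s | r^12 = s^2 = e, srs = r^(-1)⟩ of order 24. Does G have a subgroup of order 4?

4 | 24. A subgroup of order 4 is {e, r^6, r^4s, r^10s}.

Yes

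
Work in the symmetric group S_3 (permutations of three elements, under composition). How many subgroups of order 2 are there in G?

3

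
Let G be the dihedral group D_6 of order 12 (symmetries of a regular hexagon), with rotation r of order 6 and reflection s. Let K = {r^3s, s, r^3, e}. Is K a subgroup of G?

Yes

|K| = 4 divides |G| = 12, consistent with Lagrange.
K contains the identity, every element's inverse is in K, and K is closed under ·: it is a subgroup.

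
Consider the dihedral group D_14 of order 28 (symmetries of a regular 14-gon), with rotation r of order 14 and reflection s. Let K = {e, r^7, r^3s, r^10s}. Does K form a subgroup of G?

|K| = 4 divides |G| = 28, consistent with Lagrange.
K contains the identity, every element's inverse is in K, and K is closed under ·: it is a subgroup.

Yes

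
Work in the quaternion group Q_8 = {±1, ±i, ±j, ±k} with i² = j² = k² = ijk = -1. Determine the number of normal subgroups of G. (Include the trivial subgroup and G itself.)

G has 6 subgroups. Checking conjugation-invariance by order — order 1: 1/1 normal; order 2: 1/1 normal; order 4: 3/3 normal; order 8: 1/1 normal.
Total normal subgroups: 6.

6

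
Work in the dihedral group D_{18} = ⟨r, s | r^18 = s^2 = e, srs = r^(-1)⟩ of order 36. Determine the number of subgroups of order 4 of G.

|G| = 36 and 4 | 36, so subgroups of order 4 are possible by Lagrange.
The subgroups of order 4 are: {e, r^9, rs, r^10s}; {e, r^9, r^2s, r^11s}; {e, r^9, r^3s, r^12s}; {e, r^9, r^4s, r^13s}; … (9 in all).
So G has 9 subgroups of order 4.

9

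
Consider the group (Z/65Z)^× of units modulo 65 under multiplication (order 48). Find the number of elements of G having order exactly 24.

0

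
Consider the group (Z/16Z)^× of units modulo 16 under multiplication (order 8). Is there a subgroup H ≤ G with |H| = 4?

4 | 8. A subgroup of order 4 is {1, 3, 9, 11}.

Yes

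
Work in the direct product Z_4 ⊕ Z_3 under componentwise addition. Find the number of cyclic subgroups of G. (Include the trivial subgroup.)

Each element a generates a cyclic subgroup ⟨a⟩; distinct elements may generate the same one (a cyclic group of order d has φ(d) generators).
Cyclic subgroups by order — order 1: 1; order 2: 1; order 3: 1; order 4: 1; order 6: 1; order 12: 1.
Total: 6.

6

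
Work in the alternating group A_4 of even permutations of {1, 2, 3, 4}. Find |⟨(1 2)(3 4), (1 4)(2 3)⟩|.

|⟨(1 2)(3 4)⟩| = 2 and |⟨(1 4)(2 3)⟩| = 2, so |H| is a multiple of lcm(2, 2) = 2 and divides |G| = 12.
Closing under the operation: H = {e, (1 2)(3 4), (1 3)(2 4), (1 4)(2 3)}, so |H| = 4.

4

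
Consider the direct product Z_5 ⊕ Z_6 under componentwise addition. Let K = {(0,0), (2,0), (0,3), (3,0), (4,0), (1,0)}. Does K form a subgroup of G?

No

Closure fails: (4,0) + (0,3) = (4,3) ∉ K. So K is not a subgroup.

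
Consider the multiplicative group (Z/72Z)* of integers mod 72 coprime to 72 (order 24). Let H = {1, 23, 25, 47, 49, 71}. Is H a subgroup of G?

Yes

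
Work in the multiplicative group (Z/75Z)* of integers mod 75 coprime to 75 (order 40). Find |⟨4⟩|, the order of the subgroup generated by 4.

10

Compute successive powers of 4 mod 75: 4, 16, 64, 31, 49, 46, 34, 61, …; 4^10 ≡ 1 (mod 75).
So |⟨4⟩| = 10.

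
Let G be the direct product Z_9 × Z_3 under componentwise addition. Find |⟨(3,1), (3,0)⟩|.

9

|⟨(3,1)⟩| = 3 and |⟨(3,0)⟩| = 3, so |H| is a multiple of lcm(3, 3) = 3 and divides |G| = 27.
Closing under the operation: H = {(0,0), (0,1), (0,2), (3,0), (3,1), (3,2), (6,0), (6,1), (6,2)}, so |H| = 9.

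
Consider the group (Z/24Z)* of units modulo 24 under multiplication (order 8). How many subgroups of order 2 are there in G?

|G| = 8 and 2 | 8, so subgroups of order 2 are possible by Lagrange.
The subgroups of order 2 are: {1, 11}; {1, 13}; {1, 17}; {1, 19}; … (7 in all).
So G has 7 subgroups of order 2.

7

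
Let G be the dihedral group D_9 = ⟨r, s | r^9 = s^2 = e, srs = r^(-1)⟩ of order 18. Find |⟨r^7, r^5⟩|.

9

|⟨r^7⟩| = 9 and |⟨r^5⟩| = 9, so |H| is a multiple of lcm(9, 9) = 9 and divides |G| = 18.
Closing under the operation: H = {e, r, r^2, r^3, r^4, r^5, r^6, r^7, r^8}, so |H| = 9.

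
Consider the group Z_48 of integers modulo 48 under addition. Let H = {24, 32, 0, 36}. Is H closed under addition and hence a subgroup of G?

32 ∈ H but its inverse 16 ∉ H, so H is not a subgroup.

No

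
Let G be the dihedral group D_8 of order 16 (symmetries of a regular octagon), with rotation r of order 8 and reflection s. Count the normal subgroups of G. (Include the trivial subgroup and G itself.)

G has 19 subgroups. Checking conjugation-invariance by order — order 1: 1/1 normal; order 2: 1/9 normal; order 4: 1/5 normal; order 8: 3/3 normal; order 16: 1/1 normal.
Total normal subgroups: 7.

7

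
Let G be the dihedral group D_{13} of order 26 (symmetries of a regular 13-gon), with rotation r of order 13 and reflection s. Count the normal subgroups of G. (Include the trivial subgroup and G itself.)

3

G has 16 subgroups. Checking conjugation-invariance by order — order 1: 1/1 normal; order 2: 0/13 normal; order 13: 1/1 normal; order 26: 1/1 normal.
Total normal subgroups: 3.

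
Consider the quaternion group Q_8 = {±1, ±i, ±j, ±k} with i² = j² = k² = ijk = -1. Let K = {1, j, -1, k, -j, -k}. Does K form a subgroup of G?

|K| = 6 does not divide |G| = 8, so by Lagrange K is not a subgroup.

No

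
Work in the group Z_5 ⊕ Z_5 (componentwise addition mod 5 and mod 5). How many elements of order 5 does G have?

24

An element (a,b) has order lcm(ord(a), ord(b)); count pairs with lcm equal to 5.
Enumerating gives 24 such elements.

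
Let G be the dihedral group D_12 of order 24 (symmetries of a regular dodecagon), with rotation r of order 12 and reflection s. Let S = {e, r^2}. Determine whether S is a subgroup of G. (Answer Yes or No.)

r^2 ∈ S but its inverse r^10 ∉ S, so S is not a subgroup.

No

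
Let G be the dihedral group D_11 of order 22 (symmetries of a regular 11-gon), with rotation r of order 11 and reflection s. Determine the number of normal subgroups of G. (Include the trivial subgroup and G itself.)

G has 14 subgroups. Checking conjugation-invariance by order — order 1: 1/1 normal; order 2: 0/11 normal; order 11: 1/1 normal; order 22: 1/1 normal.
Total normal subgroups: 3.

3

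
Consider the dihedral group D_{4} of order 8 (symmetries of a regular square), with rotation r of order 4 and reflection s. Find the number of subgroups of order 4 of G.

|G| = 8 and 4 | 8, so subgroups of order 4 are possible by Lagrange.
The subgroups of order 4 are: {e, r, r^2, r^3}; {e, r^2, s, r^2s}; {e, r^2, rs, r^3s}.
So G has 3 subgroups of order 4.

3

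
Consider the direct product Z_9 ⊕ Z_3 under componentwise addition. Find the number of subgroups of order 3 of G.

4

|G| = 27 and 3 | 27, so subgroups of order 3 are possible by Lagrange.
The subgroups of order 3 are: {(0,0), (0,1), (0,2)}; {(0,0), (3,0), (6,0)}; {(0,0), (3,1), (6,2)}; {(0,0), (3,2), (6,1)}.
So G has 4 subgroups of order 3.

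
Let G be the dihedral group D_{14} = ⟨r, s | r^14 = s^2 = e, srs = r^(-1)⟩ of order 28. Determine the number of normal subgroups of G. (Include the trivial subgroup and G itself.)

G has 28 subgroups. Checking conjugation-invariance by order — order 1: 1/1 normal; order 2: 1/15 normal; order 4: 0/7 normal; order 7: 1/1 normal; order 14: 3/3 normal; order 28: 1/1 normal.
Total normal subgroups: 7.

7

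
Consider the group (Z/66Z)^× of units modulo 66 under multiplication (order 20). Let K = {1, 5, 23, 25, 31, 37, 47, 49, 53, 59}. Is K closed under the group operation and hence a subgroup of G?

Yes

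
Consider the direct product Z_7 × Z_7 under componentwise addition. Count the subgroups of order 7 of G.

8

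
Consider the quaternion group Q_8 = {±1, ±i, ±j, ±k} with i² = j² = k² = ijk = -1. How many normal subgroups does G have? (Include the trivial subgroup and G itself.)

6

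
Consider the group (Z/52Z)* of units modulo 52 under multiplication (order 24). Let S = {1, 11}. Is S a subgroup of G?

No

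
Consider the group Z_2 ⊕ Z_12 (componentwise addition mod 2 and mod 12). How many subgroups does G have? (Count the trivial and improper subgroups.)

|G| = 24, so by Lagrange every subgroup order divides 24. Divisors: 1, 2, 3, 4, 6, 8, 12, 24.
Subgroups by order — order 1: 1; order 2: 3; order 3: 1; order 4: 3; order 6: 3; order 8: 1; order 12: 3; order 24: 1.
Total: 1 + 3 + 1 + 3 + 3 + 1 + 3 + 1 = 16.

16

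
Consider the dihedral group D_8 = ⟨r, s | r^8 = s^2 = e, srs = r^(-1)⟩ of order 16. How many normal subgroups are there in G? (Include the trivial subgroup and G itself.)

7

G has 19 subgroups. Checking conjugation-invariance by order — order 1: 1/1 normal; order 2: 1/9 normal; order 4: 1/5 normal; order 8: 3/3 normal; order 16: 1/1 normal.
Total normal subgroups: 7.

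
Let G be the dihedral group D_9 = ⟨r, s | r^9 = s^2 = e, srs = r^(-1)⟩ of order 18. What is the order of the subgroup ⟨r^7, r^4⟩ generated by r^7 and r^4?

9

|⟨r^7⟩| = 9 and |⟨r^4⟩| = 9, so |H| is a multiple of lcm(9, 9) = 9 and divides |G| = 18.
Closing under the operation: H = {e, r, r^2, r^3, r^4, r^5, r^6, r^7, r^8}, so |H| = 9.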